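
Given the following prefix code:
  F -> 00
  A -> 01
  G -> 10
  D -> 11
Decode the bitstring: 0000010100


Decoding step by step:
Bits 00 -> F
Bits 00 -> F
Bits 01 -> A
Bits 01 -> A
Bits 00 -> F


Decoded message: FFAAF


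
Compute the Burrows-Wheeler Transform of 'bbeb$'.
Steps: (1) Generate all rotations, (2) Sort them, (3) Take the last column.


Rotations (sorted):
  0: $bbeb -> last char: b
  1: b$bbe -> last char: e
  2: bbeb$ -> last char: $
  3: beb$b -> last char: b
  4: eb$bb -> last char: b


BWT = be$bb


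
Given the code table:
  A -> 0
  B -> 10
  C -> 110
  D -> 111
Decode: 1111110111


Decoding:
111 -> D
111 -> D
0 -> A
111 -> D


Result: DDAD


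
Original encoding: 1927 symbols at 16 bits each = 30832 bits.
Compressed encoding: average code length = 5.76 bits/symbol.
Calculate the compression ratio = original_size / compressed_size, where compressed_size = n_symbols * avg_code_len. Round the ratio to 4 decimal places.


original_size = n_symbols * orig_bits = 1927 * 16 = 30832 bits
compressed_size = n_symbols * avg_code_len = 1927 * 5.76 = 11099.52 bits
ratio = original_size / compressed_size = 30832 / 11099.52 = 2.7778

Compression ratio = 2.7778


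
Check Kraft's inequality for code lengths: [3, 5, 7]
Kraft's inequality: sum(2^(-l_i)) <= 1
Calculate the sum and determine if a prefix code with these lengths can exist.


Sum = 2^(-3) + 2^(-5) + 2^(-7)
    = 0.125 + 0.03125 + 0.0078125
    = 21/128 = 0.1640625
Since 0.1640625 <= 1, Kraft's inequality IS satisfied.
A prefix code with these lengths CAN exist.

Kraft sum = 0.1640625. Satisfied.


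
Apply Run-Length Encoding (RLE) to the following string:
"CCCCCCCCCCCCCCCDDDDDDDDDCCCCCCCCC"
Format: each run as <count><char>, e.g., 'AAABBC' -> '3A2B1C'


Scanning runs left to right:
  i=0: run of 'C' x 15 -> '15C'
  i=15: run of 'D' x 9 -> '9D'
  i=24: run of 'C' x 9 -> '9C'

RLE = 15C9D9C


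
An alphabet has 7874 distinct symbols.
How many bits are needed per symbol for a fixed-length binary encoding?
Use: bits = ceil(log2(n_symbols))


log2(7874) = 12.9429
Bracket: 2^12 = 4096 < 7874 <= 2^13 = 8192
So ceil(log2(7874)) = 13

bits = ceil(log2(7874)) = ceil(12.9429) = 13 bits


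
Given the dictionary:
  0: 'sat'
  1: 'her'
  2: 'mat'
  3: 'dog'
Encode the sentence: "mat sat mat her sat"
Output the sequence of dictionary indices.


Look up each word in the dictionary:
  'mat' -> 2
  'sat' -> 0
  'mat' -> 2
  'her' -> 1
  'sat' -> 0

Encoded: [2, 0, 2, 1, 0]


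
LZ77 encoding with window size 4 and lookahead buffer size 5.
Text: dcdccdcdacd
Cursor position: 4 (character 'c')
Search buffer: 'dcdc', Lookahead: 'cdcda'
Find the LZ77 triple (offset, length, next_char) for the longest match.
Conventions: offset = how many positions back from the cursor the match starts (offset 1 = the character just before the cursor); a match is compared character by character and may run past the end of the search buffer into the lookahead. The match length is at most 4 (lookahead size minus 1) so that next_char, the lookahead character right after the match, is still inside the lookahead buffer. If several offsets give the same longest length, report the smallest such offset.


Try each offset into the search buffer:
  offset=1 (pos 3, char 'c'): match length 1
  offset=2 (pos 2, char 'd'): match length 0
  offset=3 (pos 1, char 'c'): match length 3
  offset=4 (pos 0, char 'd'): match length 0
Longest match has length 3 at offset 3.
next_char = character at position 4 + 3 = 7 -> 'd'

Best match: offset=3, length=3 (matching 'cdc' starting at position 1)
LZ77 triple: (3, 3, 'd')


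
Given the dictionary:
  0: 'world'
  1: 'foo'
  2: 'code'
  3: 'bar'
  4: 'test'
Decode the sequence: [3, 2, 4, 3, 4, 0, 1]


Look up each index in the dictionary:
  3 -> 'bar'
  2 -> 'code'
  4 -> 'test'
  3 -> 'bar'
  4 -> 'test'
  0 -> 'world'
  1 -> 'foo'

Decoded: "bar code test bar test world foo"


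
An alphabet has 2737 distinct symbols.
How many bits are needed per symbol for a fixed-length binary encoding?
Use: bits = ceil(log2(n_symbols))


log2(2737) = 11.4184
Bracket: 2^11 = 2048 < 2737 <= 2^12 = 4096
So ceil(log2(2737)) = 12

bits = ceil(log2(2737)) = ceil(11.4184) = 12 bits


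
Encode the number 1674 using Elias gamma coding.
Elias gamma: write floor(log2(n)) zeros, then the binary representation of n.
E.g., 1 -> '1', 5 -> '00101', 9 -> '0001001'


num_bits = floor(log2(1674)) + 1 = 11
leading_zeros = num_bits - 1 = 10
binary(1674) = 11010001010

Elias gamma(1674) = '0000000000' + '11010001010' = 000000000011010001010 (21 bits)


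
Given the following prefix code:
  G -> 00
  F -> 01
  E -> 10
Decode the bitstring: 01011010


Decoding step by step:
Bits 01 -> F
Bits 01 -> F
Bits 10 -> E
Bits 10 -> E


Decoded message: FFEE


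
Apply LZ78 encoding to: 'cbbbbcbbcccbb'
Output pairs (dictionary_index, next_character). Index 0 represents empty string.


LZ78 encoding steps:
Dictionary: {0: ''}
Step 1: w='' (idx 0), next='c' -> output (0, 'c'), add 'c' as idx 1
Step 2: w='' (idx 0), next='b' -> output (0, 'b'), add 'b' as idx 2
Step 3: w='b' (idx 2), next='b' -> output (2, 'b'), add 'bb' as idx 3
Step 4: w='b' (idx 2), next='c' -> output (2, 'c'), add 'bc' as idx 4
Step 5: w='bb' (idx 3), next='c' -> output (3, 'c'), add 'bbc' as idx 5
Step 6: w='c' (idx 1), next='c' -> output (1, 'c'), add 'cc' as idx 6
Step 7: w='bb' (idx 3), end of input -> output (3, '')


Encoded: [(0, 'c'), (0, 'b'), (2, 'b'), (2, 'c'), (3, 'c'), (1, 'c'), (3, '')]


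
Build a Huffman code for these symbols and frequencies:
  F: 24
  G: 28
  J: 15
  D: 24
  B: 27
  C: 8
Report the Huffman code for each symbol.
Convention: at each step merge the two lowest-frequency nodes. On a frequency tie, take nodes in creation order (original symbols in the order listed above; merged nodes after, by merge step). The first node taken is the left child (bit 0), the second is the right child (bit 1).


Huffman tree construction:
Step 1: Merge C(8) + J(15) = 23
Step 2: Merge (C+J)(23) + F(24) = 47
Step 3: Merge D(24) + B(27) = 51
Step 4: Merge G(28) + ((C+J)+F)(47) = 75
Step 5: Merge (D+B)(51) + (G+((C+J)+F))(75) = 126
Read each symbol's code off the tree from the root (left child = 0, right child = 1).

Codes:
  F: 111 (length 3)
  G: 10 (length 2)
  J: 1101 (length 4)
  D: 00 (length 2)
  B: 01 (length 2)
  C: 1100 (length 4)
Average code length: 322/126 = 2.5556 bits/symbol


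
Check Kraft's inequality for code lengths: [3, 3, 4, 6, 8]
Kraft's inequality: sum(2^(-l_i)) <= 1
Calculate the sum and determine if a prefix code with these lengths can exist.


Sum = 2^(-3) + 2^(-3) + 2^(-4) + 2^(-6) + 2^(-8)
    = 0.125 + 0.125 + 0.0625 + 0.015625 + 0.00390625
    = 85/256 = 0.33203125
Since 0.33203125 <= 1, Kraft's inequality IS satisfied.
A prefix code with these lengths CAN exist.

Kraft sum = 0.33203125. Satisfied.


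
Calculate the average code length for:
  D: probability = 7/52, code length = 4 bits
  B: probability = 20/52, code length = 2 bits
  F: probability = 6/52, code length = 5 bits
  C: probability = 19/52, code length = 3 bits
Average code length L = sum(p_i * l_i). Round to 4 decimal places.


Weighted contributions p_i * l_i:
  D: (7/52) * 4 = 28/52
  B: (20/52) * 2 = 40/52
  F: (6/52) * 5 = 30/52
  C: (19/52) * 3 = 57/52
Sum = (28 + 40 + 30 + 57)/52 = 155/52

L = 155/52 = 2.9808 bits/symbol


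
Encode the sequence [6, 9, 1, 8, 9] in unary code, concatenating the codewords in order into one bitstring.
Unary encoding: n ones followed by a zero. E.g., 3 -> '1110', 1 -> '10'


Encode each number as n ones followed by a terminating 0:
  6 -> 1111110 (7 bits)
  9 -> 1111111110 (10 bits)
  1 -> 10 (2 bits)
  8 -> 111111110 (9 bits)
  9 -> 1111111110 (10 bits)
Total length = 7 + 10 + 2 + 9 + 10 = 38 bits.

Unary([6, 9, 1, 8, 9]) = 11111101111111110101111111101111111110 (38 bits)


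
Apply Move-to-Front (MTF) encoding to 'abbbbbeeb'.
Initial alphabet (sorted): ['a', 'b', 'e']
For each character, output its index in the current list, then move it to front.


MTF encoding:
'a': index 0 in ['a', 'b', 'e'] -> ['a', 'b', 'e']
'b': index 1 in ['a', 'b', 'e'] -> ['b', 'a', 'e']
'b': index 0 in ['b', 'a', 'e'] -> ['b', 'a', 'e']
'b': index 0 in ['b', 'a', 'e'] -> ['b', 'a', 'e']
'b': index 0 in ['b', 'a', 'e'] -> ['b', 'a', 'e']
'b': index 0 in ['b', 'a', 'e'] -> ['b', 'a', 'e']
'e': index 2 in ['b', 'a', 'e'] -> ['e', 'b', 'a']
'e': index 0 in ['e', 'b', 'a'] -> ['e', 'b', 'a']
'b': index 1 in ['e', 'b', 'a'] -> ['b', 'e', 'a']


Output: [0, 1, 0, 0, 0, 0, 2, 0, 1]


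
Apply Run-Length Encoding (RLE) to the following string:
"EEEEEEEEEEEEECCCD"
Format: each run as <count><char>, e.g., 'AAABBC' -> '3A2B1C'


Scanning runs left to right:
  i=0: run of 'E' x 13 -> '13E'
  i=13: run of 'C' x 3 -> '3C'
  i=16: run of 'D' x 1 -> '1D'

RLE = 13E3C1D


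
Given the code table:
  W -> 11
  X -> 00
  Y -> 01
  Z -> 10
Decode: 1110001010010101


Decoding:
11 -> W
10 -> Z
00 -> X
10 -> Z
10 -> Z
01 -> Y
01 -> Y
01 -> Y


Result: WZXZZYYY


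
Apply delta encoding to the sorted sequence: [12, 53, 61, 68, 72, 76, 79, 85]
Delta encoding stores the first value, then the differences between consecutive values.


First value: 12
Deltas:
  53 - 12 = 41
  61 - 53 = 8
  68 - 61 = 7
  72 - 68 = 4
  76 - 72 = 4
  79 - 76 = 3
  85 - 79 = 6


Delta encoded: [12, 41, 8, 7, 4, 4, 3, 6]


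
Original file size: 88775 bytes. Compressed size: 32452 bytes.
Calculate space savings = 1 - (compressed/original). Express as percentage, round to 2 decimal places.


ratio = compressed/original = 32452/88775 = 0.365553
savings = 1 - ratio = 1 - 0.365553 = 0.634447
as a percentage: 0.634447 * 100 = 63.44%

Space savings = 1 - 32452/88775 = 63.44%


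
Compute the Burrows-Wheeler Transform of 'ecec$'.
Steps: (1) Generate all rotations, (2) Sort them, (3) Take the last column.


Rotations (sorted):
  0: $ecec -> last char: c
  1: c$ece -> last char: e
  2: cec$e -> last char: e
  3: ec$ec -> last char: c
  4: ecec$ -> last char: $


BWT = ceec$


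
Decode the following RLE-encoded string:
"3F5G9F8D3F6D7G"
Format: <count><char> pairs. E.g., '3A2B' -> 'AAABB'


Expanding each <count><char> pair:
  3F -> 'FFF'
  5G -> 'GGGGG'
  9F -> 'FFFFFFFFF'
  8D -> 'DDDDDDDD'
  3F -> 'FFF'
  6D -> 'DDDDDD'
  7G -> 'GGGGGGG'

Decoded = FFFGGGGGFFFFFFFFFDDDDDDDDFFFDDDDDDGGGGGGG


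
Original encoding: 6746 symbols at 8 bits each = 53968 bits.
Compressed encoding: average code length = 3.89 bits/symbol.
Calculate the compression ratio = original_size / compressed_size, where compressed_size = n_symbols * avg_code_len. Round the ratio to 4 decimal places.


original_size = n_symbols * orig_bits = 6746 * 8 = 53968 bits
compressed_size = n_symbols * avg_code_len = 6746 * 3.89 = 26241.94 bits
ratio = original_size / compressed_size = 53968 / 26241.94 = 2.0566

Compression ratio = 2.0566


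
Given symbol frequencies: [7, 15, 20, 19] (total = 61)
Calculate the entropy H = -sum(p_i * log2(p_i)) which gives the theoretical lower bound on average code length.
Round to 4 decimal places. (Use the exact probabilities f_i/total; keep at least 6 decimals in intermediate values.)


Per-symbol terms -p_i * log2(p_i) with p_i = f_i/61:
  p = 7/61 = 0.114754: log2(p) = -3.123382, -p*log2(p) = 0.358421
  p = 15/61 = 0.245902: log2(p) = -2.023847, -p*log2(p) = 0.497667
  p = 20/61 = 0.327869: log2(p) = -1.608809, -p*log2(p) = 0.527478
  p = 19/61 = 0.311475: log2(p) = -1.682810, -p*log2(p) = 0.524154
H = 0.358421 + 0.497667 + 0.527478 + 0.524154 = 1.907720

H = 1.9077 bits/symbol


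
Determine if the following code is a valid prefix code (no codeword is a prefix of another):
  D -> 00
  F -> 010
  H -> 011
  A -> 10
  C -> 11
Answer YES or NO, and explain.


Checking each pair (does one codeword prefix another?):
  D='00' vs F='010': no prefix
  D='00' vs H='011': no prefix
  D='00' vs A='10': no prefix
  D='00' vs C='11': no prefix
  F='010' vs D='00': no prefix
  F='010' vs H='011': no prefix
  F='010' vs A='10': no prefix
  F='010' vs C='11': no prefix
  H='011' vs D='00': no prefix
  H='011' vs F='010': no prefix
  H='011' vs A='10': no prefix
  H='011' vs C='11': no prefix
  A='10' vs D='00': no prefix
  A='10' vs F='010': no prefix
  A='10' vs H='011': no prefix
  A='10' vs C='11': no prefix
  C='11' vs D='00': no prefix
  C='11' vs F='010': no prefix
  C='11' vs H='011': no prefix
  C='11' vs A='10': no prefix
No violation found over all pairs.

YES -- this is a valid prefix code. No codeword is a prefix of any other codeword.


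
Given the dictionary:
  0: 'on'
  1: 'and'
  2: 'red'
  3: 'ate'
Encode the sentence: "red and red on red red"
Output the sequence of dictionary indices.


Look up each word in the dictionary:
  'red' -> 2
  'and' -> 1
  'red' -> 2
  'on' -> 0
  'red' -> 2
  'red' -> 2

Encoded: [2, 1, 2, 0, 2, 2]


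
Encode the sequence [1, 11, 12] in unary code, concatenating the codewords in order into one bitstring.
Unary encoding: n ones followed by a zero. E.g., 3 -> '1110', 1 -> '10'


Encode each number as n ones followed by a terminating 0:
  1 -> 10 (2 bits)
  11 -> 111111111110 (12 bits)
  12 -> 1111111111110 (13 bits)
Total length = 2 + 12 + 13 = 27 bits.

Unary([1, 11, 12]) = 101111111111101111111111110 (27 bits)


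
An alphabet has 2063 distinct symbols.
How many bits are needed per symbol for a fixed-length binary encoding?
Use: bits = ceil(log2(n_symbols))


log2(2063) = 11.0105
Bracket: 2^11 = 2048 < 2063 <= 2^12 = 4096
So ceil(log2(2063)) = 12

bits = ceil(log2(2063)) = ceil(11.0105) = 12 bits


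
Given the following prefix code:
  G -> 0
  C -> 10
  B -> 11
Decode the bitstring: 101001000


Decoding step by step:
Bits 10 -> C
Bits 10 -> C
Bits 0 -> G
Bits 10 -> C
Bits 0 -> G
Bits 0 -> G


Decoded message: CCGCGG


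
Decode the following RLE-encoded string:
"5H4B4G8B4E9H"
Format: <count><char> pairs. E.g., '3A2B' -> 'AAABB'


Expanding each <count><char> pair:
  5H -> 'HHHHH'
  4B -> 'BBBB'
  4G -> 'GGGG'
  8B -> 'BBBBBBBB'
  4E -> 'EEEE'
  9H -> 'HHHHHHHHH'

Decoded = HHHHHBBBBGGGGBBBBBBBBEEEEHHHHHHHHH


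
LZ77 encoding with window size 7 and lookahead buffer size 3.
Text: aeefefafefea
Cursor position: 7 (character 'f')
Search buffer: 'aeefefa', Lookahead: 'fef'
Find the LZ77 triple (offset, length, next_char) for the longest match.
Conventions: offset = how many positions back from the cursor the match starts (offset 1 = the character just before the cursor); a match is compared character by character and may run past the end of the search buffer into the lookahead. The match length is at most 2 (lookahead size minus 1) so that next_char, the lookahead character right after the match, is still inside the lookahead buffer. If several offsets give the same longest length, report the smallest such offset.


Try each offset into the search buffer:
  offset=1 (pos 6, char 'a'): match length 0
  offset=2 (pos 5, char 'f'): match length 1
  offset=3 (pos 4, char 'e'): match length 0
  offset=4 (pos 3, char 'f'): match length 2
  offset=5 (pos 2, char 'e'): match length 0
  offset=6 (pos 1, char 'e'): match length 0
  offset=7 (pos 0, char 'a'): match length 0
Longest match has length 2 at offset 4.
next_char = character at position 7 + 2 = 9 -> 'f'

Best match: offset=4, length=2 (matching 'fe' starting at position 3)
LZ77 triple: (4, 2, 'f')


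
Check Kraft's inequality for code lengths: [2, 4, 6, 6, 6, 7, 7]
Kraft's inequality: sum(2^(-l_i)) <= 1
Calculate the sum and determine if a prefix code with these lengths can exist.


Sum = 2^(-2) + 2^(-4) + 2^(-6) + 2^(-6) + 2^(-6) + 2^(-7) + 2^(-7)
    = 0.25 + 0.0625 + 0.015625 + 0.015625 + 0.015625 + 0.0078125 + 0.0078125
    = 48/128 = 0.375
Since 0.375 <= 1, Kraft's inequality IS satisfied.
A prefix code with these lengths CAN exist.

Kraft sum = 0.375. Satisfied.


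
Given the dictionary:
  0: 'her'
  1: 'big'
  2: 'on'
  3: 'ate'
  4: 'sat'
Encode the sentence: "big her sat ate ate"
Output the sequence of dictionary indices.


Look up each word in the dictionary:
  'big' -> 1
  'her' -> 0
  'sat' -> 4
  'ate' -> 3
  'ate' -> 3

Encoded: [1, 0, 4, 3, 3]


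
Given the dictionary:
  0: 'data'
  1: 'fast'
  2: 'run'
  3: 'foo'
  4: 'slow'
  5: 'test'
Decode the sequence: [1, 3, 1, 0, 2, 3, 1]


Look up each index in the dictionary:
  1 -> 'fast'
  3 -> 'foo'
  1 -> 'fast'
  0 -> 'data'
  2 -> 'run'
  3 -> 'foo'
  1 -> 'fast'

Decoded: "fast foo fast data run foo fast"


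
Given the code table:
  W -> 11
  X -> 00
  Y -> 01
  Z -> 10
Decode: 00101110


Decoding:
00 -> X
10 -> Z
11 -> W
10 -> Z


Result: XZWZ


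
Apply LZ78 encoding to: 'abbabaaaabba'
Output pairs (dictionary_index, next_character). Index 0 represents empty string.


LZ78 encoding steps:
Dictionary: {0: ''}
Step 1: w='' (idx 0), next='a' -> output (0, 'a'), add 'a' as idx 1
Step 2: w='' (idx 0), next='b' -> output (0, 'b'), add 'b' as idx 2
Step 3: w='b' (idx 2), next='a' -> output (2, 'a'), add 'ba' as idx 3
Step 4: w='ba' (idx 3), next='a' -> output (3, 'a'), add 'baa' as idx 4
Step 5: w='a' (idx 1), next='a' -> output (1, 'a'), add 'aa' as idx 5
Step 6: w='b' (idx 2), next='b' -> output (2, 'b'), add 'bb' as idx 6
Step 7: w='a' (idx 1), end of input -> output (1, '')


Encoded: [(0, 'a'), (0, 'b'), (2, 'a'), (3, 'a'), (1, 'a'), (2, 'b'), (1, '')]


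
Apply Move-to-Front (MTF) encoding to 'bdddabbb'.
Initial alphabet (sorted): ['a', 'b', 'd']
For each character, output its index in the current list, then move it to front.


MTF encoding:
'b': index 1 in ['a', 'b', 'd'] -> ['b', 'a', 'd']
'd': index 2 in ['b', 'a', 'd'] -> ['d', 'b', 'a']
'd': index 0 in ['d', 'b', 'a'] -> ['d', 'b', 'a']
'd': index 0 in ['d', 'b', 'a'] -> ['d', 'b', 'a']
'a': index 2 in ['d', 'b', 'a'] -> ['a', 'd', 'b']
'b': index 2 in ['a', 'd', 'b'] -> ['b', 'a', 'd']
'b': index 0 in ['b', 'a', 'd'] -> ['b', 'a', 'd']
'b': index 0 in ['b', 'a', 'd'] -> ['b', 'a', 'd']


Output: [1, 2, 0, 0, 2, 2, 0, 0]


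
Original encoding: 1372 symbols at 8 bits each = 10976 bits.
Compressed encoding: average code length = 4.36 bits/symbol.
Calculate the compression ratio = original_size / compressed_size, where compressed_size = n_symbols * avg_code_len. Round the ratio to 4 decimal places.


original_size = n_symbols * orig_bits = 1372 * 8 = 10976 bits
compressed_size = n_symbols * avg_code_len = 1372 * 4.36 = 5981.92 bits
ratio = original_size / compressed_size = 10976 / 5981.92 = 1.8349

Compression ratio = 1.8349


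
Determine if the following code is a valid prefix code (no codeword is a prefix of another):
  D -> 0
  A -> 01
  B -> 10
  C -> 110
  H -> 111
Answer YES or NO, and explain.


Checking each pair (does one codeword prefix another?):
  D='0' vs A='01': prefix -- VIOLATION

NO -- this is NOT a valid prefix code. D (0) is a prefix of A (01).


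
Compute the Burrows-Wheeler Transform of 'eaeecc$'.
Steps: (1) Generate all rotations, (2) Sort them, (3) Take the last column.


Rotations (sorted):
  0: $eaeecc -> last char: c
  1: aeecc$e -> last char: e
  2: c$eaeec -> last char: c
  3: cc$eaee -> last char: e
  4: eaeecc$ -> last char: $
  5: ecc$eae -> last char: e
  6: eecc$ea -> last char: a


BWT = cece$ea


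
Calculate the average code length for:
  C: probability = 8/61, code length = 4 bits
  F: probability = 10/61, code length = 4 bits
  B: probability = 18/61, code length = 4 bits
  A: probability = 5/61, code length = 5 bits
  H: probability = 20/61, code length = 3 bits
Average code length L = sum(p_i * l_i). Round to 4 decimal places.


Weighted contributions p_i * l_i:
  C: (8/61) * 4 = 32/61
  F: (10/61) * 4 = 40/61
  B: (18/61) * 4 = 72/61
  A: (5/61) * 5 = 25/61
  H: (20/61) * 3 = 60/61
Sum = (32 + 40 + 72 + 25 + 60)/61 = 229/61

L = 229/61 = 3.7541 bits/symbol


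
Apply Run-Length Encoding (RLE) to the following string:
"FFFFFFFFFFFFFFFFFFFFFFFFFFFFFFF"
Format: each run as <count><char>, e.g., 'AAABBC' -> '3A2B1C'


Scanning runs left to right:
  i=0: run of 'F' x 31 -> '31F'

RLE = 31F


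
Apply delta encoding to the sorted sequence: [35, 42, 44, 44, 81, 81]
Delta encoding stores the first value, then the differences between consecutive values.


First value: 35
Deltas:
  42 - 35 = 7
  44 - 42 = 2
  44 - 44 = 0
  81 - 44 = 37
  81 - 81 = 0


Delta encoded: [35, 7, 2, 0, 37, 0]


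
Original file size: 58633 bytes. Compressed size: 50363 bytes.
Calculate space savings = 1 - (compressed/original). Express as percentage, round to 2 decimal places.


ratio = compressed/original = 50363/58633 = 0.858953
savings = 1 - ratio = 1 - 0.858953 = 0.141047
as a percentage: 0.141047 * 100 = 14.1%

Space savings = 1 - 50363/58633 = 14.1%


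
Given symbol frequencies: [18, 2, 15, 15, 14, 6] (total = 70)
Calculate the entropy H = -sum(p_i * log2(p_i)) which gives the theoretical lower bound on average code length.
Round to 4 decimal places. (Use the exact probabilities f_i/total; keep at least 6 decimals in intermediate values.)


Per-symbol terms -p_i * log2(p_i) with p_i = f_i/70:
  p = 18/70 = 0.257143: log2(p) = -1.959358, -p*log2(p) = 0.503835
  p = 2/70 = 0.028571: log2(p) = -5.129283, -p*log2(p) = 0.146551
  p = 15/70 = 0.214286: log2(p) = -2.222392, -p*log2(p) = 0.476227
  p = 15/70 = 0.214286: log2(p) = -2.222392, -p*log2(p) = 0.476227
  p = 14/70 = 0.200000: log2(p) = -2.321928, -p*log2(p) = 0.464386
  p = 6/70 = 0.085714: log2(p) = -3.544321, -p*log2(p) = 0.303799
H = 0.503835 + 0.146551 + 0.476227 + 0.476227 + 0.464386 + 0.303799 = 2.371025

H = 2.371 bits/symbol


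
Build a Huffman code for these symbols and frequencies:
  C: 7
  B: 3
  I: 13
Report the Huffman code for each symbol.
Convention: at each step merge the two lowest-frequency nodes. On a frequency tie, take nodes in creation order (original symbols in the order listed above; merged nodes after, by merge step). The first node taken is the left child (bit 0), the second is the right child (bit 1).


Huffman tree construction:
Step 1: Merge B(3) + C(7) = 10
Step 2: Merge (B+C)(10) + I(13) = 23
Read each symbol's code off the tree from the root (left child = 0, right child = 1).

Codes:
  C: 01 (length 2)
  B: 00 (length 2)
  I: 1 (length 1)
Average code length: 33/23 = 1.4348 bits/symbol


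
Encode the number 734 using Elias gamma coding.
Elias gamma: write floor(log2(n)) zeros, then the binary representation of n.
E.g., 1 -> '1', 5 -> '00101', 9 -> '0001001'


num_bits = floor(log2(734)) + 1 = 10
leading_zeros = num_bits - 1 = 9
binary(734) = 1011011110

Elias gamma(734) = '000000000' + '1011011110' = 0000000001011011110 (19 bits)


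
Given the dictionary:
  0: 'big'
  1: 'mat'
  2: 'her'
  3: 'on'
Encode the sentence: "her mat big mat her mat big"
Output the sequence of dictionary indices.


Look up each word in the dictionary:
  'her' -> 2
  'mat' -> 1
  'big' -> 0
  'mat' -> 1
  'her' -> 2
  'mat' -> 1
  'big' -> 0

Encoded: [2, 1, 0, 1, 2, 1, 0]


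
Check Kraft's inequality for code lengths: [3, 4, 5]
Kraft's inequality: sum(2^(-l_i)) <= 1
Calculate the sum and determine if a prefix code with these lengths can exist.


Sum = 2^(-3) + 2^(-4) + 2^(-5)
    = 0.125 + 0.0625 + 0.03125
    = 7/32 = 0.21875
Since 0.21875 <= 1, Kraft's inequality IS satisfied.
A prefix code with these lengths CAN exist.

Kraft sum = 0.21875. Satisfied.


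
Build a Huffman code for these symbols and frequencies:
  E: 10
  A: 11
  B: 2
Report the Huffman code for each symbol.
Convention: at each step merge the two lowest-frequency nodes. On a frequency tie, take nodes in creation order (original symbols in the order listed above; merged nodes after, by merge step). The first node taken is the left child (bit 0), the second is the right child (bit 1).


Huffman tree construction:
Step 1: Merge B(2) + E(10) = 12
Step 2: Merge A(11) + (B+E)(12) = 23
Read each symbol's code off the tree from the root (left child = 0, right child = 1).

Codes:
  E: 11 (length 2)
  A: 0 (length 1)
  B: 10 (length 2)
Average code length: 35/23 = 1.5217 bits/symbol


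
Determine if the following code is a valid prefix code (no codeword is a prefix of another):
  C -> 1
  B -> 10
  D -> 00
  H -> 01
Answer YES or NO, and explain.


Checking each pair (does one codeword prefix another?):
  C='1' vs B='10': prefix -- VIOLATION

NO -- this is NOT a valid prefix code. C (1) is a prefix of B (10).


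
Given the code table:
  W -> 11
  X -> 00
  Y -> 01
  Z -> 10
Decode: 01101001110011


Decoding:
01 -> Y
10 -> Z
10 -> Z
01 -> Y
11 -> W
00 -> X
11 -> W


Result: YZZYWXW


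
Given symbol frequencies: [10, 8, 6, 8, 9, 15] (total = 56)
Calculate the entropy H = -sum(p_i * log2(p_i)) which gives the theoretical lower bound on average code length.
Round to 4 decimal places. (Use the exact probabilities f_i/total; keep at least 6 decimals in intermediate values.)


Per-symbol terms -p_i * log2(p_i) with p_i = f_i/56:
  p = 10/56 = 0.178571: log2(p) = -2.485427, -p*log2(p) = 0.443826
  p = 8/56 = 0.142857: log2(p) = -2.807355, -p*log2(p) = 0.401051
  p = 6/56 = 0.107143: log2(p) = -3.222392, -p*log2(p) = 0.345256
  p = 8/56 = 0.142857: log2(p) = -2.807355, -p*log2(p) = 0.401051
  p = 9/56 = 0.160714: log2(p) = -2.637430, -p*log2(p) = 0.423873
  p = 15/56 = 0.267857: log2(p) = -1.900464, -p*log2(p) = 0.509053
H = 0.443826 + 0.401051 + 0.345256 + 0.401051 + 0.423873 + 0.509053 = 2.524110

H = 2.5241 bits/symbol


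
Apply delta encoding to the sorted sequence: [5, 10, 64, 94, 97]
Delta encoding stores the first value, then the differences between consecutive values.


First value: 5
Deltas:
  10 - 5 = 5
  64 - 10 = 54
  94 - 64 = 30
  97 - 94 = 3


Delta encoded: [5, 5, 54, 30, 3]


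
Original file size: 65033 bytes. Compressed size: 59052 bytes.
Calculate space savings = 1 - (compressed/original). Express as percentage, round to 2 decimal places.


ratio = compressed/original = 59052/65033 = 0.908031
savings = 1 - ratio = 1 - 0.908031 = 0.091969
as a percentage: 0.091969 * 100 = 9.2%

Space savings = 1 - 59052/65033 = 9.2%


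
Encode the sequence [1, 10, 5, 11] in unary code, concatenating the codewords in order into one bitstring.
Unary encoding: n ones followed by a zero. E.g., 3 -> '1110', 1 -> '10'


Encode each number as n ones followed by a terminating 0:
  1 -> 10 (2 bits)
  10 -> 11111111110 (11 bits)
  5 -> 111110 (6 bits)
  11 -> 111111111110 (12 bits)
Total length = 2 + 11 + 6 + 12 = 31 bits.

Unary([1, 10, 5, 11]) = 1011111111110111110111111111110 (31 bits)


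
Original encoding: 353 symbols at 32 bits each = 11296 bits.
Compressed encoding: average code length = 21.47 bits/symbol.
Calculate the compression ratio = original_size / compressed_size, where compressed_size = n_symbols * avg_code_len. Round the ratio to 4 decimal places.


original_size = n_symbols * orig_bits = 353 * 32 = 11296 bits
compressed_size = n_symbols * avg_code_len = 353 * 21.47 = 7578.91 bits
ratio = original_size / compressed_size = 11296 / 7578.91 = 1.4905

Compression ratio = 1.4905


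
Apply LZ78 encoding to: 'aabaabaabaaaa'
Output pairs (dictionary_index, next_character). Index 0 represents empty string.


LZ78 encoding steps:
Dictionary: {0: ''}
Step 1: w='' (idx 0), next='a' -> output (0, 'a'), add 'a' as idx 1
Step 2: w='a' (idx 1), next='b' -> output (1, 'b'), add 'ab' as idx 2
Step 3: w='a' (idx 1), next='a' -> output (1, 'a'), add 'aa' as idx 3
Step 4: w='' (idx 0), next='b' -> output (0, 'b'), add 'b' as idx 4
Step 5: w='aa' (idx 3), next='b' -> output (3, 'b'), add 'aab' as idx 5
Step 6: w='aa' (idx 3), next='a' -> output (3, 'a'), add 'aaa' as idx 6
Step 7: w='a' (idx 1), end of input -> output (1, '')


Encoded: [(0, 'a'), (1, 'b'), (1, 'a'), (0, 'b'), (3, 'b'), (3, 'a'), (1, '')]


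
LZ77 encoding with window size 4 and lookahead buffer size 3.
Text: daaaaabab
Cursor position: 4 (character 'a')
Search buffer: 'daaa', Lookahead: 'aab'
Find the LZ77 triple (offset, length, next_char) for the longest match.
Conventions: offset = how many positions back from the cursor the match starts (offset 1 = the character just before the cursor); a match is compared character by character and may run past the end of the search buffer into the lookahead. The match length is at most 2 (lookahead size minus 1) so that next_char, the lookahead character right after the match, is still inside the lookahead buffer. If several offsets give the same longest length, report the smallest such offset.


Try each offset into the search buffer:
  offset=1 (pos 3, char 'a'): match length 2
  offset=2 (pos 2, char 'a'): match length 2
  offset=3 (pos 1, char 'a'): match length 2
  offset=4 (pos 0, char 'd'): match length 0
Longest match has length 2, found at offsets 1, 2, 3; take the smallest, offset 1.
next_char = character at position 4 + 2 = 6 -> 'b'

Best match: offset=1, length=2 (matching 'aa' starting at position 3)
LZ77 triple: (1, 2, 'b')


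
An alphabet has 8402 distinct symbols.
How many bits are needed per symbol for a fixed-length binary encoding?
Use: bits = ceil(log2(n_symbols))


log2(8402) = 13.0365
Bracket: 2^13 = 8192 < 8402 <= 2^14 = 16384
So ceil(log2(8402)) = 14

bits = ceil(log2(8402)) = ceil(13.0365) = 14 bits


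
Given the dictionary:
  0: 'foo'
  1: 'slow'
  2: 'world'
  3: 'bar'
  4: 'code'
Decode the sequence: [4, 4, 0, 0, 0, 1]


Look up each index in the dictionary:
  4 -> 'code'
  4 -> 'code'
  0 -> 'foo'
  0 -> 'foo'
  0 -> 'foo'
  1 -> 'slow'

Decoded: "code code foo foo foo slow"


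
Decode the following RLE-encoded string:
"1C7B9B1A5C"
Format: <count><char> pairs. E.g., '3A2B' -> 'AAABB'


Expanding each <count><char> pair:
  1C -> 'C'
  7B -> 'BBBBBBB'
  9B -> 'BBBBBBBBB'
  1A -> 'A'
  5C -> 'CCCCC'

Decoded = CBBBBBBBBBBBBBBBBACCCCC


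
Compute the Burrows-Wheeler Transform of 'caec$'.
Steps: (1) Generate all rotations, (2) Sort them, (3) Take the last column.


Rotations (sorted):
  0: $caec -> last char: c
  1: aec$c -> last char: c
  2: c$cae -> last char: e
  3: caec$ -> last char: $
  4: ec$ca -> last char: a


BWT = cce$a


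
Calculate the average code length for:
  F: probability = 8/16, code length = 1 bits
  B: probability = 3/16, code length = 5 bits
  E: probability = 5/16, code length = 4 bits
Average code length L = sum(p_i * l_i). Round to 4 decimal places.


Weighted contributions p_i * l_i:
  F: (8/16) * 1 = 8/16
  B: (3/16) * 5 = 15/16
  E: (5/16) * 4 = 20/16
Sum = (8 + 15 + 20)/16 = 43/16

L = 43/16 = 2.6875 bits/symbol


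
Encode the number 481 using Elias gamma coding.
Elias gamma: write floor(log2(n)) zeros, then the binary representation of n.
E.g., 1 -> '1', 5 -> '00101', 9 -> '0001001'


num_bits = floor(log2(481)) + 1 = 9
leading_zeros = num_bits - 1 = 8
binary(481) = 111100001

Elias gamma(481) = '00000000' + '111100001' = 00000000111100001 (17 bits)


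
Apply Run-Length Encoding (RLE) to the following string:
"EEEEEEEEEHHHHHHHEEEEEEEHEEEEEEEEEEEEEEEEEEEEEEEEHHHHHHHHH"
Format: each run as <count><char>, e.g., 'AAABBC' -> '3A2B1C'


Scanning runs left to right:
  i=0: run of 'E' x 9 -> '9E'
  i=9: run of 'H' x 7 -> '7H'
  i=16: run of 'E' x 7 -> '7E'
  i=23: run of 'H' x 1 -> '1H'
  i=24: run of 'E' x 24 -> '24E'
  i=48: run of 'H' x 9 -> '9H'

RLE = 9E7H7E1H24E9H


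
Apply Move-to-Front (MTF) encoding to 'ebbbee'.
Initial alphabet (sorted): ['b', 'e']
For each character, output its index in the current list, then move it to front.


MTF encoding:
'e': index 1 in ['b', 'e'] -> ['e', 'b']
'b': index 1 in ['e', 'b'] -> ['b', 'e']
'b': index 0 in ['b', 'e'] -> ['b', 'e']
'b': index 0 in ['b', 'e'] -> ['b', 'e']
'e': index 1 in ['b', 'e'] -> ['e', 'b']
'e': index 0 in ['e', 'b'] -> ['e', 'b']


Output: [1, 1, 0, 0, 1, 0]


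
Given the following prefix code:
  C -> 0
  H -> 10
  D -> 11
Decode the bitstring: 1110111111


Decoding step by step:
Bits 11 -> D
Bits 10 -> H
Bits 11 -> D
Bits 11 -> D
Bits 11 -> D


Decoded message: DHDDD


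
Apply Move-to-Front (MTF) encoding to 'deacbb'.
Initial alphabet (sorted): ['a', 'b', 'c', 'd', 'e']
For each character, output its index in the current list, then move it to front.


MTF encoding:
'd': index 3 in ['a', 'b', 'c', 'd', 'e'] -> ['d', 'a', 'b', 'c', 'e']
'e': index 4 in ['d', 'a', 'b', 'c', 'e'] -> ['e', 'd', 'a', 'b', 'c']
'a': index 2 in ['e', 'd', 'a', 'b', 'c'] -> ['a', 'e', 'd', 'b', 'c']
'c': index 4 in ['a', 'e', 'd', 'b', 'c'] -> ['c', 'a', 'e', 'd', 'b']
'b': index 4 in ['c', 'a', 'e', 'd', 'b'] -> ['b', 'c', 'a', 'e', 'd']
'b': index 0 in ['b', 'c', 'a', 'e', 'd'] -> ['b', 'c', 'a', 'e', 'd']


Output: [3, 4, 2, 4, 4, 0]


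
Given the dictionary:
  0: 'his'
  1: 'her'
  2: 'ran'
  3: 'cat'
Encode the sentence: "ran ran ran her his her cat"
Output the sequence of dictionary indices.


Look up each word in the dictionary:
  'ran' -> 2
  'ran' -> 2
  'ran' -> 2
  'her' -> 1
  'his' -> 0
  'her' -> 1
  'cat' -> 3

Encoded: [2, 2, 2, 1, 0, 1, 3]


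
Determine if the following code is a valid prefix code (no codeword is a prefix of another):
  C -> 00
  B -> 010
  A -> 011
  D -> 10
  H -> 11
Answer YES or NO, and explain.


Checking each pair (does one codeword prefix another?):
  C='00' vs B='010': no prefix
  C='00' vs A='011': no prefix
  C='00' vs D='10': no prefix
  C='00' vs H='11': no prefix
  B='010' vs C='00': no prefix
  B='010' vs A='011': no prefix
  B='010' vs D='10': no prefix
  B='010' vs H='11': no prefix
  A='011' vs C='00': no prefix
  A='011' vs B='010': no prefix
  A='011' vs D='10': no prefix
  A='011' vs H='11': no prefix
  D='10' vs C='00': no prefix
  D='10' vs B='010': no prefix
  D='10' vs A='011': no prefix
  D='10' vs H='11': no prefix
  H='11' vs C='00': no prefix
  H='11' vs B='010': no prefix
  H='11' vs A='011': no prefix
  H='11' vs D='10': no prefix
No violation found over all pairs.

YES -- this is a valid prefix code. No codeword is a prefix of any other codeword.


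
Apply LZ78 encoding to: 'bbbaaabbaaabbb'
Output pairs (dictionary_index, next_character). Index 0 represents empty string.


LZ78 encoding steps:
Dictionary: {0: ''}
Step 1: w='' (idx 0), next='b' -> output (0, 'b'), add 'b' as idx 1
Step 2: w='b' (idx 1), next='b' -> output (1, 'b'), add 'bb' as idx 2
Step 3: w='' (idx 0), next='a' -> output (0, 'a'), add 'a' as idx 3
Step 4: w='a' (idx 3), next='a' -> output (3, 'a'), add 'aa' as idx 4
Step 5: w='bb' (idx 2), next='a' -> output (2, 'a'), add 'bba' as idx 5
Step 6: w='aa' (idx 4), next='b' -> output (4, 'b'), add 'aab' as idx 6
Step 7: w='bb' (idx 2), end of input -> output (2, '')


Encoded: [(0, 'b'), (1, 'b'), (0, 'a'), (3, 'a'), (2, 'a'), (4, 'b'), (2, '')]


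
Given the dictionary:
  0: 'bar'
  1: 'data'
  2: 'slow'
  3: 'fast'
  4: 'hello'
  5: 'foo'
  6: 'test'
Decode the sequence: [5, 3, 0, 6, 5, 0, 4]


Look up each index in the dictionary:
  5 -> 'foo'
  3 -> 'fast'
  0 -> 'bar'
  6 -> 'test'
  5 -> 'foo'
  0 -> 'bar'
  4 -> 'hello'

Decoded: "foo fast bar test foo bar hello"


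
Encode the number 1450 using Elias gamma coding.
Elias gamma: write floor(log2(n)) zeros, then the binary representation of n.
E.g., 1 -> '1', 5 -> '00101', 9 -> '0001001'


num_bits = floor(log2(1450)) + 1 = 11
leading_zeros = num_bits - 1 = 10
binary(1450) = 10110101010

Elias gamma(1450) = '0000000000' + '10110101010' = 000000000010110101010 (21 bits)


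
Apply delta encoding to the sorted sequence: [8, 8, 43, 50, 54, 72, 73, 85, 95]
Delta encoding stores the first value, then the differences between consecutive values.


First value: 8
Deltas:
  8 - 8 = 0
  43 - 8 = 35
  50 - 43 = 7
  54 - 50 = 4
  72 - 54 = 18
  73 - 72 = 1
  85 - 73 = 12
  95 - 85 = 10


Delta encoded: [8, 0, 35, 7, 4, 18, 1, 12, 10]


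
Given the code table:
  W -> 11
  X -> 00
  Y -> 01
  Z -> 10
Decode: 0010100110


Decoding:
00 -> X
10 -> Z
10 -> Z
01 -> Y
10 -> Z


Result: XZZYZ


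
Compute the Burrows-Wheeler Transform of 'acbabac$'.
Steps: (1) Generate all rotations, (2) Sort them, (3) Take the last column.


Rotations (sorted):
  0: $acbabac -> last char: c
  1: abac$acb -> last char: b
  2: ac$acbab -> last char: b
  3: acbabac$ -> last char: $
  4: babac$ac -> last char: c
  5: bac$acba -> last char: a
  6: c$acbaba -> last char: a
  7: cbabac$a -> last char: a


BWT = cbb$caaa


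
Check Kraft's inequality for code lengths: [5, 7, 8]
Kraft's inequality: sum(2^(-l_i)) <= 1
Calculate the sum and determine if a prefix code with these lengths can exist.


Sum = 2^(-5) + 2^(-7) + 2^(-8)
    = 0.03125 + 0.0078125 + 0.00390625
    = 11/256 = 0.04296875
Since 0.04296875 <= 1, Kraft's inequality IS satisfied.
A prefix code with these lengths CAN exist.

Kraft sum = 0.04296875. Satisfied.


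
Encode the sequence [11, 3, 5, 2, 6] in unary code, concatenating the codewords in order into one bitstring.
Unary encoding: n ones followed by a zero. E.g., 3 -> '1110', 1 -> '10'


Encode each number as n ones followed by a terminating 0:
  11 -> 111111111110 (12 bits)
  3 -> 1110 (4 bits)
  5 -> 111110 (6 bits)
  2 -> 110 (3 bits)
  6 -> 1111110 (7 bits)
Total length = 12 + 4 + 6 + 3 + 7 = 32 bits.

Unary([11, 3, 5, 2, 6]) = 11111111111011101111101101111110 (32 bits)


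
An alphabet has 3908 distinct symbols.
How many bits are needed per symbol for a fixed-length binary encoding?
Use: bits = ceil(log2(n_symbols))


log2(3908) = 11.9322
Bracket: 2^11 = 2048 < 3908 <= 2^12 = 4096
So ceil(log2(3908)) = 12

bits = ceil(log2(3908)) = ceil(11.9322) = 12 bits


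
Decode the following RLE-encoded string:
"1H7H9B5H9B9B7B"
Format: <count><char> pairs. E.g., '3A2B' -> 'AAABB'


Expanding each <count><char> pair:
  1H -> 'H'
  7H -> 'HHHHHHH'
  9B -> 'BBBBBBBBB'
  5H -> 'HHHHH'
  9B -> 'BBBBBBBBB'
  9B -> 'BBBBBBBBB'
  7B -> 'BBBBBBB'

Decoded = HHHHHHHHBBBBBBBBBHHHHHBBBBBBBBBBBBBBBBBBBBBBBBB


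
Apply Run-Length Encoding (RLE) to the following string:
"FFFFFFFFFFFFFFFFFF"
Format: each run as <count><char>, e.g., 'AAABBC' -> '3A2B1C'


Scanning runs left to right:
  i=0: run of 'F' x 18 -> '18F'

RLE = 18F


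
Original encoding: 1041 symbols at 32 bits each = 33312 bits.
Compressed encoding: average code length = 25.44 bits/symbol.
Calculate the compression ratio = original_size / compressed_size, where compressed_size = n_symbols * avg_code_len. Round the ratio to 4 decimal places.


original_size = n_symbols * orig_bits = 1041 * 32 = 33312 bits
compressed_size = n_symbols * avg_code_len = 1041 * 25.44 = 26483.04 bits
ratio = original_size / compressed_size = 33312 / 26483.04 = 1.2579

Compression ratio = 1.2579


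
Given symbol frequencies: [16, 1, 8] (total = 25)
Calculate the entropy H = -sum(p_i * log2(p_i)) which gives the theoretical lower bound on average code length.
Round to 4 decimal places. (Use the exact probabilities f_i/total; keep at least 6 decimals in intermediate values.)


Per-symbol terms -p_i * log2(p_i) with p_i = f_i/25:
  p = 16/25 = 0.640000: log2(p) = -0.643856, -p*log2(p) = 0.412068
  p = 1/25 = 0.040000: log2(p) = -4.643856, -p*log2(p) = 0.185754
  p = 8/25 = 0.320000: log2(p) = -1.643856, -p*log2(p) = 0.526034
H = 0.412068 + 0.185754 + 0.526034 = 1.123856

H = 1.1239 bits/symbol


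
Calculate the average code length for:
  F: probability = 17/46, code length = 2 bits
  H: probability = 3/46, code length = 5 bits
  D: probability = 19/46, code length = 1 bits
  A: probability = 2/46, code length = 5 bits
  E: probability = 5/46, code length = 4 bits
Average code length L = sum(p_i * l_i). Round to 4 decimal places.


Weighted contributions p_i * l_i:
  F: (17/46) * 2 = 34/46
  H: (3/46) * 5 = 15/46
  D: (19/46) * 1 = 19/46
  A: (2/46) * 5 = 10/46
  E: (5/46) * 4 = 20/46
Sum = (34 + 15 + 19 + 10 + 20)/46 = 98/46

L = 98/46 = 2.1304 bits/symbol


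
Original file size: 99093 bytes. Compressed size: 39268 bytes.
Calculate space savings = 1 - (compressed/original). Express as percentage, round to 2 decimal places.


ratio = compressed/original = 39268/99093 = 0.396274
savings = 1 - ratio = 1 - 0.396274 = 0.603726
as a percentage: 0.603726 * 100 = 60.37%

Space savings = 1 - 39268/99093 = 60.37%
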